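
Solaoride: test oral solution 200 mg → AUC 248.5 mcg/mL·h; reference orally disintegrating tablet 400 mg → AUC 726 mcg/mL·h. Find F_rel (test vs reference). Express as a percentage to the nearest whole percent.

F_rel = (AUC_test/D_test) / (AUC_ref/D_ref)
      = (248.5/200) / (726/400)
      = 1.2425 / 1.815 = 0.6846 = 68.46%

F_rel = 68%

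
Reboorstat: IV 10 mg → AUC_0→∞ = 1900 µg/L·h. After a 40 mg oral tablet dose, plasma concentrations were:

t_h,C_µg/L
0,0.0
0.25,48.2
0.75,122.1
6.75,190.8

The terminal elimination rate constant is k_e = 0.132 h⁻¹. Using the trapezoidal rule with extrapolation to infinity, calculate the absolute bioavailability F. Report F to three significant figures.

F = 0.320

Trapezoidal AUC_0→6.75 (oral tablet):
  [0→0.25]: (0.0+48.2)/2 × 0.25 = 6.025
  [0.25→0.75]: (48.2+122.1)/2 × 0.5 = 42.575
  [0.75→6.75]: (122.1+190.8)/2 × 6 = 938.7
  Sum = 987.3 µg/L·h
Tail: C_last/k_e = 190.8/0.132 = 1445.455
AUC_0→∞ (oral tablet) = 987.3 + 1445.455 = 2432.755 µg/L·h
F = (AUC_ev/D_ev)/(AUC_iv/D_iv) = (2432.755/40)/(1900/10) = 60.818875/190 = 0.3201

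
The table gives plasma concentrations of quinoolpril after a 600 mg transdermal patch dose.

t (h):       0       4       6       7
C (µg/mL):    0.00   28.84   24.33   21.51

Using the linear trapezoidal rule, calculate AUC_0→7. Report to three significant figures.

Trapezoidal AUC_0→7:
  [0→4]: (0.00+28.84)/2 × 4 = 57.68
  [4→6]: (28.84+24.33)/2 × 2 = 53.17
  [6→7]: (24.33+21.51)/2 × 1 = 22.92
  Sum = 133.77 µg/mL·h

AUC = 134 µg/mL·h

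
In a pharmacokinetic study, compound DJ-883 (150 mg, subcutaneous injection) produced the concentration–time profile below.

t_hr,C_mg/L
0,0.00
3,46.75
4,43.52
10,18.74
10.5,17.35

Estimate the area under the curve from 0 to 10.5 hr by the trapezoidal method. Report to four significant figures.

AUC = 311.1 mg/L·hr

Trapezoidal AUC_0→10.5:
  [0→3]: (0.00+46.75)/2 × 3 = 70.125
  [3→4]: (46.75+43.52)/2 × 1 = 45.135
  [4→10]: (43.52+18.74)/2 × 6 = 186.78
  [10→10.5]: (18.74+17.35)/2 × 0.5 = 9.0225
  Sum = 311.0625 mg/L·hr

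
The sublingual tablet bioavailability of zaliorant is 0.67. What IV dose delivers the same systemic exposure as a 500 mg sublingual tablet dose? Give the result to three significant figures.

Systemic exposure from an extravascular dose = F × D_ev, so the equivalent IV dose is F × D_ev.
D_iv = F × D_ev = 0.67 × 500 = 335 mg

D_iv = 335 mg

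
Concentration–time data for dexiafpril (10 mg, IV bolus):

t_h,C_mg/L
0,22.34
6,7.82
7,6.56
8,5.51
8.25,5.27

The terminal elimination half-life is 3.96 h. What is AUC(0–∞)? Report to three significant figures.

AUC = 135 mg/L·h

Trapezoidal AUC_0→8.25:
  [0→6]: (22.34+7.82)/2 × 6 = 90.48
  [6→7]: (7.82+6.56)/2 × 1 = 7.19
  [7→8]: (6.56+5.51)/2 × 1 = 6.035
  [8→8.25]: (5.51+5.27)/2 × 0.25 = 1.3475
  Sum = 105.0525 mg/L·h
k_e = ln2 / t½ = 0.693147 / 3.96 = 0.1750 h^-1
Extrapolated tail: C_last / k_e = 5.27 / 0.175 = 30.114
AUC_0→∞ = 105.0525 + 30.114 = 135.1665 mg/L·h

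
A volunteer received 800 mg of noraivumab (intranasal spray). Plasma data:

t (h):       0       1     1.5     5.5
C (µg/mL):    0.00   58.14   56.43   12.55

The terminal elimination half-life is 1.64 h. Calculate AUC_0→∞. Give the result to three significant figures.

AUC = 225 µg/mL·h

Trapezoidal AUC_0→5.5:
  [0→1]: (0.00+58.14)/2 × 1 = 29.07
  [1→1.5]: (58.14+56.43)/2 × 0.5 = 28.6425
  [1.5→5.5]: (56.43+12.55)/2 × 4 = 137.96
  Sum = 195.6725 µg/mL·h
k_e = ln2 / t½ = 0.693147 / 1.64 = 0.4227 h^-1
Extrapolated tail: C_last / k_e = 12.55 / 0.4227 = 29.690
AUC_0→∞ = 195.6725 + 29.690 = 225.3625 µg/mL·h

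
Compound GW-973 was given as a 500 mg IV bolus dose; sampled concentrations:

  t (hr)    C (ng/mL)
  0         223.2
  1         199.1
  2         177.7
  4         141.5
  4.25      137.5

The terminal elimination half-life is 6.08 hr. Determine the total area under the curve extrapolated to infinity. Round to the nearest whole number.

AUC = 1960 ng/mL·hr

Trapezoidal AUC_0→4.25:
  [0→1]: (223.2+199.1)/2 × 1 = 211.15
  [1→2]: (199.1+177.7)/2 × 1 = 188.4
  [2→4]: (177.7+141.5)/2 × 2 = 319.2
  [4→4.25]: (141.5+137.5)/2 × 0.25 = 34.875
  Sum = 753.625 ng/mL·hr
k_e = ln2 / t½ = 0.693147 / 6.08 = 0.1140 hr^-1
Extrapolated tail: C_last / k_e = 137.5 / 0.114 = 1206.140
AUC_0→∞ = 753.625 + 1206.140 = 1959.765 ng/mL·hr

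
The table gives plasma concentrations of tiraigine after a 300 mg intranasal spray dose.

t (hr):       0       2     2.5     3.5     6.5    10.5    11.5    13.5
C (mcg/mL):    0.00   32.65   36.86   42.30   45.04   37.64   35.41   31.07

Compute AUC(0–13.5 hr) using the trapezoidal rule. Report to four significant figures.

AUC = 489.0 mcg/mL·hr

Trapezoidal AUC_0→13.5:
  [0→2]: (0.00+32.65)/2 × 2 = 32.65
  [2→2.5]: (32.65+36.86)/2 × 0.5 = 17.3775
  [2.5→3.5]: (36.86+42.30)/2 × 1 = 39.58
  [3.5→6.5]: (42.30+45.04)/2 × 3 = 131.01
  [6.5→10.5]: (45.04+37.64)/2 × 4 = 165.36
  [10.5→11.5]: (37.64+35.41)/2 × 1 = 36.525
  [11.5→13.5]: (35.41+31.07)/2 × 2 = 66.48
  Sum = 488.9825 mcg/mL·hr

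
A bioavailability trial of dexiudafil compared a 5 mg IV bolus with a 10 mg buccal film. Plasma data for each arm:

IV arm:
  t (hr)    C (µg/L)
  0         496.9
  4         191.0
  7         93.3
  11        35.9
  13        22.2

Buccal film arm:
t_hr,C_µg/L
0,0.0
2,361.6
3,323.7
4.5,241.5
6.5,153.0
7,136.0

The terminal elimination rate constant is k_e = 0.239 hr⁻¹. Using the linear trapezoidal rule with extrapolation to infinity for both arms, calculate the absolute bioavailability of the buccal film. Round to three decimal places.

F = 0.489

Trapezoidal AUC_0→13 (IV):
  [0→4]: (496.9+191.0)/2 × 4 = 1375.8
  [4→7]: (191.0+93.3)/2 × 3 = 426.45
  [7→11]: (93.3+35.9)/2 × 4 = 258.4
  [11→13]: (35.9+22.2)/2 × 2 = 58.1
  Sum = 2118.75 µg/L·hr
IV tail: 22.2/0.239 = 92.887; AUC_iv,0→∞ = 2118.75 + 92.887 = 2211.637 µg/L·hr
Trapezoidal AUC_0→7 (buccal film):
  [0→2]: (0.0+361.6)/2 × 2 = 361.6
  [2→3]: (361.6+323.7)/2 × 1 = 342.65
  [3→4.5]: (323.7+241.5)/2 × 1.5 = 423.9
  [4.5→6.5]: (241.5+153.0)/2 × 2 = 394.5
  [6.5→7]: (153.0+136.0)/2 × 0.5 = 72.25
  Sum = 1594.9 µg/L·hr
buccal film tail: 136.0/0.239 = 569.038; AUC_ev,0→∞ = 1594.9 + 569.038 = 2163.938 µg/L·hr
F = (AUC_ev/D_ev)/(AUC_iv/D_iv) = (2163.938/10)/(2211.637/5) = 216.3938/442.3274 = 0.4892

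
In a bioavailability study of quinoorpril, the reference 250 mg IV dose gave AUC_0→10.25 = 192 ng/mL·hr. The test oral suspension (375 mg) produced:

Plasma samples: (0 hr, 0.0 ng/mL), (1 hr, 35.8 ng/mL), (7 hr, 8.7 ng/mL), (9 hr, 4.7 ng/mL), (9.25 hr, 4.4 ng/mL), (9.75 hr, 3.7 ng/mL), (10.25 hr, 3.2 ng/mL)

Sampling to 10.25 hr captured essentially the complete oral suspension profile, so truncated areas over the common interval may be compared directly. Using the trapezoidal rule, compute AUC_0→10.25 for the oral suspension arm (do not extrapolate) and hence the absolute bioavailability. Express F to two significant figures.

F = 0.59

Trapezoidal AUC_0→10.25 (oral suspension):
  [0→1]: (0.0+35.8)/2 × 1 = 17.9
  [1→7]: (35.8+8.7)/2 × 6 = 133.5
  [7→9]: (8.7+4.7)/2 × 2 = 13.4
  [9→9.25]: (4.7+4.4)/2 × 0.25 = 1.1375
  [9.25→9.75]: (4.4+3.7)/2 × 0.5 = 2.025
  [9.75→10.25]: (3.7+3.2)/2 × 0.5 = 1.725
  Sum = 169.6875 ng/mL·hr
F = (AUC_ev/D_ev)/(AUC_iv/D_iv) = (169.6875/375)/(192/250) = 0.4525/0.768 = 0.5892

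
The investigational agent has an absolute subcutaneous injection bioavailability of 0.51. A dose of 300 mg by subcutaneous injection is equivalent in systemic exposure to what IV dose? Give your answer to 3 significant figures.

D_iv = 153 mg

Systemic exposure from an extravascular dose = F × D_ev, so the equivalent IV dose is F × D_ev.
D_iv = F × D_ev = 0.51 × 300 = 153 mg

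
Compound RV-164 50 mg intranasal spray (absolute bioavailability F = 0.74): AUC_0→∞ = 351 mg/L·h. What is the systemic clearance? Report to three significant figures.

CL = 0.105 L/h

CL = F × Dose / AUC_0→∞
   = 0.74 × 50 / 351 = 0.105413 L/h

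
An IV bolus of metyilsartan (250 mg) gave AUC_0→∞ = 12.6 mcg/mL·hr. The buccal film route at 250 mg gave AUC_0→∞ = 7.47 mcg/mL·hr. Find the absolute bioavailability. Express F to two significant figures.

F = 0.59

F = (AUC_ev / D_ev) / (AUC_iv / D_iv)
  = (7.47/250) / (12.6/250)
  = 0.02988 / 0.0504 = 0.5929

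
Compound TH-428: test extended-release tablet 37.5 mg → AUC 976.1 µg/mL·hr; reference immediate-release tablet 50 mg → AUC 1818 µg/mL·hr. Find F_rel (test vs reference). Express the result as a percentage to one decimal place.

F_rel = 71.6%

F_rel = (AUC_test/D_test) / (AUC_ref/D_ref)
      = (976.1/37.5) / (1818/50)
      = 26.0293 / 36.36 = 0.7159 = 71.59%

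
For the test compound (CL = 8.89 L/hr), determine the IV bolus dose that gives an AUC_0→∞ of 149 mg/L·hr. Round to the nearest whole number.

Dose = 1325 mg

Dose_iv = CL × AUC_0→∞
     = 8.89 × 149 = 1324.61 mg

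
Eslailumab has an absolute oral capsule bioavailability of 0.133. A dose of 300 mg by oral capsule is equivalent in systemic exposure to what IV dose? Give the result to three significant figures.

Systemic exposure from an extravascular dose = F × D_ev, so the equivalent IV dose is F × D_ev.
D_iv = F × D_ev = 0.133 × 300 = 39.9 mg

D_iv = 39.9 mg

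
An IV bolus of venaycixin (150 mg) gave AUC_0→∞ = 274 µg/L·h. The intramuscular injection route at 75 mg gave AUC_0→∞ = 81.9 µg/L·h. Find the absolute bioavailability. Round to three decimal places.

F = 0.598

F = (AUC_ev / D_ev) / (AUC_iv / D_iv)
  = (81.9/75) / (274/150)
  = 1.092 / 1.82667 = 0.5978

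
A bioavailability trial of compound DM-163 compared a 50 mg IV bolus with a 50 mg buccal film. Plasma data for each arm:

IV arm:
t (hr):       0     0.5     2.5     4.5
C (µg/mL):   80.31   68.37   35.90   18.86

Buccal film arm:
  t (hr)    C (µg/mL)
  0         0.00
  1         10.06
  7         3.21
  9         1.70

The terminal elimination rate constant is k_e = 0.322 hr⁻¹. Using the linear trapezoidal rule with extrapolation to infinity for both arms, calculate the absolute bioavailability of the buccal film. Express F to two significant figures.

Trapezoidal AUC_0→4.5 (IV):
  [0→0.5]: (80.31+68.37)/2 × 0.5 = 37.17
  [0.5→2.5]: (68.37+35.90)/2 × 2 = 104.27
  [2.5→4.5]: (35.90+18.86)/2 × 2 = 54.76
  Sum = 196.2 µg/mL·hr
IV tail: 18.86/0.322 = 58.571; AUC_iv,0→∞ = 196.2 + 58.571 = 254.771 µg/mL·hr
Trapezoidal AUC_0→9 (buccal film):
  [0→1]: (0.00+10.06)/2 × 1 = 5.03
  [1→7]: (10.06+3.21)/2 × 6 = 39.81
  [7→9]: (3.21+1.70)/2 × 2 = 4.91
  Sum = 49.75 µg/mL·hr
buccal film tail: 1.70/0.322 = 5.280; AUC_ev,0→∞ = 49.75 + 5.280 = 55.03 µg/mL·hr
F = (AUC_ev/D_ev)/(AUC_iv/D_iv) = (55.03/50)/(254.771/50) = 1.1006/5.09542 = 0.2160

F = 0.22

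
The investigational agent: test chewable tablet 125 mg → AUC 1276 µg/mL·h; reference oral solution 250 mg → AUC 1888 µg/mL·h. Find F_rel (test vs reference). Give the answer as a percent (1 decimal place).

F_rel = 135.2%

F_rel = (AUC_test/D_test) / (AUC_ref/D_ref)
      = (1276/125) / (1888/250)
      = 10.208 / 7.552 = 1.3517 = 135.17%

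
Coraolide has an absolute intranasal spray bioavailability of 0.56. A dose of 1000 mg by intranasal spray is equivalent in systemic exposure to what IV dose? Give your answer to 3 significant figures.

D_iv = 560 mg

Systemic exposure from an extravascular dose = F × D_ev, so the equivalent IV dose is F × D_ev.
D_iv = F × D_ev = 0.56 × 1000 = 560 mg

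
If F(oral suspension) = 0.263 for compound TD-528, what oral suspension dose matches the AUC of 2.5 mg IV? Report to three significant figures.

D_oral = 9.51 mg

For equal systemic exposure: F × D_ev = D_iv
D_ev = D_iv / F = 2.5 / 0.263 = 9.5057 mg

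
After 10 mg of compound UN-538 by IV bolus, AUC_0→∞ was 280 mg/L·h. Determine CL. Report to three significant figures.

CL = 0.0357 L/h

CL = Dose_iv / AUC_0→∞
   = 10 / 280 = 0.0357143 L/h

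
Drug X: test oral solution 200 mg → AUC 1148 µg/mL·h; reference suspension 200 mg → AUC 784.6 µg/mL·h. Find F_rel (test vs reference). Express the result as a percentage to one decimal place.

F_rel = 146.3%

F_rel = (AUC_test/D_test) / (AUC_ref/D_ref)
      = (1148/200) / (784.6/200)
      = 5.74 / 3.923 = 1.4632 = 146.32%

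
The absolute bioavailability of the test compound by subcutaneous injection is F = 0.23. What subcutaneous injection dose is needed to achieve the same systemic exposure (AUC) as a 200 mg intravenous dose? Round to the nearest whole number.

For equal systemic exposure: F × D_ev = D_iv
D_ev = D_iv / F = 200 / 0.23 = 869.565 mg

D_subcutaneous = 870 mg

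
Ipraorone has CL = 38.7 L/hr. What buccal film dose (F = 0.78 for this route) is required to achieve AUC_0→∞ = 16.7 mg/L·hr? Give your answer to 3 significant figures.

Dose = 829 mg

Dose = CL × AUC_0→∞ / F
     = 38.7 × 16.7 / 0.78 = 828.577 mg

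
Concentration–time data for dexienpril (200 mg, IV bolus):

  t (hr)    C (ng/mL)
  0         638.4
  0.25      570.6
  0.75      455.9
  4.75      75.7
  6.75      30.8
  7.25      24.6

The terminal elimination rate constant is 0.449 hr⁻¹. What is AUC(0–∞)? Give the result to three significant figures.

AUC = 1650 ng/mL·hr

Trapezoidal AUC_0→7.25:
  [0→0.25]: (638.4+570.6)/2 × 0.25 = 151.125
  [0.25→0.75]: (570.6+455.9)/2 × 0.5 = 256.625
  [0.75→4.75]: (455.9+75.7)/2 × 4 = 1063.2
  [4.75→6.75]: (75.7+30.8)/2 × 2 = 106.5
  [6.75→7.25]: (30.8+24.6)/2 × 0.5 = 13.85
  Sum = 1591.3 ng/mL·hr
Extrapolated tail: C_last / k_e = 24.6 / 0.449 = 54.788
AUC_0→∞ = 1591.3 + 54.788 = 1646.088 ng/mL·hr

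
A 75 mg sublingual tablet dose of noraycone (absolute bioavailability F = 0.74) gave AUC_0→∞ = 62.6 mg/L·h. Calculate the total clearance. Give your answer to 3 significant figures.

CL = 0.887 L/h

CL = F × Dose / AUC_0→∞
   = 0.74 × 75 / 62.6 = 0.886581 L/h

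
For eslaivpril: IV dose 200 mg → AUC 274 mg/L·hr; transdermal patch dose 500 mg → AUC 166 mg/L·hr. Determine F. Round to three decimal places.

F = 0.242

F = (AUC_ev / D_ev) / (AUC_iv / D_iv)
  = (166/500) / (274/200)
  = 0.332 / 1.37 = 0.2423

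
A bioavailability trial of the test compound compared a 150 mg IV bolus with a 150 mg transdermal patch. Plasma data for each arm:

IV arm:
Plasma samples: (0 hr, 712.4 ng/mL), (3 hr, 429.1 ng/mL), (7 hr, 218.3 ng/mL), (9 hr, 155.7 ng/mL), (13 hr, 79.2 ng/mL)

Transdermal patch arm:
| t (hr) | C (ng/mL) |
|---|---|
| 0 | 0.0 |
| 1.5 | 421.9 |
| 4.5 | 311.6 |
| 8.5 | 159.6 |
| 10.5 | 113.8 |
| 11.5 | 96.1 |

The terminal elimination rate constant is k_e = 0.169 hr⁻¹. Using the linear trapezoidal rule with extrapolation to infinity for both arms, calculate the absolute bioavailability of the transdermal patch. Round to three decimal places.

F = 0.765

Trapezoidal AUC_0→13 (IV):
  [0→3]: (712.4+429.1)/2 × 3 = 1712.25
  [3→7]: (429.1+218.3)/2 × 4 = 1294.8
  [7→9]: (218.3+155.7)/2 × 2 = 374.0
  [9→13]: (155.7+79.2)/2 × 4 = 469.8
  Sum = 3850.85 ng/mL·hr
IV tail: 79.2/0.169 = 468.639; AUC_iv,0→∞ = 3850.85 + 468.639 = 4319.489 ng/mL·hr
Trapezoidal AUC_0→11.5 (transdermal patch):
  [0→1.5]: (0.0+421.9)/2 × 1.5 = 316.425
  [1.5→4.5]: (421.9+311.6)/2 × 3 = 1100.25
  [4.5→8.5]: (311.6+159.6)/2 × 4 = 942.4
  [8.5→10.5]: (159.6+113.8)/2 × 2 = 273.4
  [10.5→11.5]: (113.8+96.1)/2 × 1 = 104.95
  Sum = 2737.425 ng/mL·hr
transdermal patch tail: 96.1/0.169 = 568.639; AUC_ev,0→∞ = 2737.425 + 568.639 = 3306.064 ng/mL·hr
F = (AUC_ev/D_ev)/(AUC_iv/D_iv) = (3306.064/150)/(4319.489/150) = 22.0404/28.7966 = 0.7654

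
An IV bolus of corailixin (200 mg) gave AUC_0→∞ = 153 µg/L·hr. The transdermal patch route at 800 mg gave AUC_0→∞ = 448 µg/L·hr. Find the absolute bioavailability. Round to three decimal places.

F = (AUC_ev / D_ev) / (AUC_iv / D_iv)
  = (448/800) / (153/200)
  = 0.56 / 0.765 = 0.7320

F = 0.732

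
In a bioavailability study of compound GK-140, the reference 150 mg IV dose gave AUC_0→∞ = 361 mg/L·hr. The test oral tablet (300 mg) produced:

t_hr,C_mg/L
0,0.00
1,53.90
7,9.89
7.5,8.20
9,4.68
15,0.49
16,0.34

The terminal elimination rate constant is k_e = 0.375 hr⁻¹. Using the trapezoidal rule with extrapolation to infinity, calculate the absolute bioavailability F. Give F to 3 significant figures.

Trapezoidal AUC_0→16 (oral tablet):
  [0→1]: (0.00+53.90)/2 × 1 = 26.95
  [1→7]: (53.90+9.89)/2 × 6 = 191.37
  [7→7.5]: (9.89+8.20)/2 × 0.5 = 4.5225
  [7.5→9]: (8.20+4.68)/2 × 1.5 = 9.66
  [9→15]: (4.68+0.49)/2 × 6 = 15.51
  [15→16]: (0.49+0.34)/2 × 1 = 0.415
  Sum = 248.4275 mg/L·hr
Tail: C_last/k_e = 0.34/0.375 = 0.907
AUC_0→∞ (oral tablet) = 248.4275 + 0.907 = 249.3345 mg/L·hr
F = (AUC_ev/D_ev)/(AUC_iv/D_iv) = (249.3345/300)/(361/150) = 0.831115/2.40667 = 0.3453

F = 0.345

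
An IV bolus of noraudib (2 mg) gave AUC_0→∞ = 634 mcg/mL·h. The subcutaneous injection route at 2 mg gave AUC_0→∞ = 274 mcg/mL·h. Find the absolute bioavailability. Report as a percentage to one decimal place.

F = 43.2%

F = (AUC_ev / D_ev) / (AUC_iv / D_iv)
  = (274/2) / (634/2)
  = 137 / 317 = 0.4322
  = 43.22%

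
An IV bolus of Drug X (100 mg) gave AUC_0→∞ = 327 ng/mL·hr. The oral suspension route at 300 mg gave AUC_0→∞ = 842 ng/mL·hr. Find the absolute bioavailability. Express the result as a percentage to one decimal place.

F = 85.8%

F = (AUC_ev / D_ev) / (AUC_iv / D_iv)
  = (842/300) / (327/100)
  = 2.80667 / 3.27 = 0.8583
  = 85.83%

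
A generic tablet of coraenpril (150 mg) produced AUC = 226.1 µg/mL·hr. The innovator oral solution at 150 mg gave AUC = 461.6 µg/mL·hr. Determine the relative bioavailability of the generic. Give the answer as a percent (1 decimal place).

F_rel = 49.0%

F_rel = (AUC_test/D_test) / (AUC_ref/D_ref)
      = (226.1/150) / (461.6/150)
      = 1.50733 / 3.07733 = 0.4898 = 48.98%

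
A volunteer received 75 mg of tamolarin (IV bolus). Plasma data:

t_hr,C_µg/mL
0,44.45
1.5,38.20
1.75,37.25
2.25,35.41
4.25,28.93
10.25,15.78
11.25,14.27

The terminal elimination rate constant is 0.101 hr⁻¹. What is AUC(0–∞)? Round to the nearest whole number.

Trapezoidal AUC_0→11.25:
  [0→1.5]: (44.45+38.20)/2 × 1.5 = 61.9875
  [1.5→1.75]: (38.20+37.25)/2 × 0.25 = 9.43125
  [1.75→2.25]: (37.25+35.41)/2 × 0.5 = 18.165
  [2.25→4.25]: (35.41+28.93)/2 × 2 = 64.34
  [4.25→10.25]: (28.93+15.78)/2 × 6 = 134.13
  [10.25→11.25]: (15.78+14.27)/2 × 1 = 15.025
  Sum = 303.07875 µg/mL·hr
Extrapolated tail: C_last / k_e = 14.27 / 0.101 = 141.287
AUC_0→∞ = 303.07875 + 141.287 = 444.36575 µg/mL·hr

AUC = 444 µg/mL·hr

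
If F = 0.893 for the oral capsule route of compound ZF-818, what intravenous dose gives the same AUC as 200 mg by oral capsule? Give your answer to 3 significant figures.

D_iv = 179 mg

Systemic exposure from an extravascular dose = F × D_ev, so the equivalent IV dose is F × D_ev.
D_iv = F × D_ev = 0.893 × 200 = 178.6 mg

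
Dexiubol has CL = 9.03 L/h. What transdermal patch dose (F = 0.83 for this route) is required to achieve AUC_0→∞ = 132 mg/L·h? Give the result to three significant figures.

Dose = CL × AUC_0→∞ / F
     = 9.03 × 132 / 0.83 = 1436.1 mg

Dose = 1440 mg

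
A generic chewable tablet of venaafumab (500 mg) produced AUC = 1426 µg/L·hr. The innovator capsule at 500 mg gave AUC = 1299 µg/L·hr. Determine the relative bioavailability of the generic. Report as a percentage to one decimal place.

F_rel = (AUC_test/D_test) / (AUC_ref/D_ref)
      = (1426/500) / (1299/500)
      = 2.852 / 2.598 = 1.0978 = 109.78%

F_rel = 109.8%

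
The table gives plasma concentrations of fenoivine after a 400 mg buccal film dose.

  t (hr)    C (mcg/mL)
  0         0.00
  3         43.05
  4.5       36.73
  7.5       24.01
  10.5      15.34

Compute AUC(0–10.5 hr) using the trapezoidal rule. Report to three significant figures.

AUC = 275 mcg/mL·hr

Trapezoidal AUC_0→10.5:
  [0→3]: (0.00+43.05)/2 × 3 = 64.575
  [3→4.5]: (43.05+36.73)/2 × 1.5 = 59.835
  [4.5→7.5]: (36.73+24.01)/2 × 3 = 91.11
  [7.5→10.5]: (24.01+15.34)/2 × 3 = 59.025
  Sum = 274.545 mcg/mL·hr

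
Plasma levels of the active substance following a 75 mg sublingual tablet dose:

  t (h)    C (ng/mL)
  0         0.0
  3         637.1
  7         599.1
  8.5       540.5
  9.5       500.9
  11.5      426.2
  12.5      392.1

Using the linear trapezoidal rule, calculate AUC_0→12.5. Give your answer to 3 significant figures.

Trapezoidal AUC_0→12.5:
  [0→3]: (0.0+637.1)/2 × 3 = 955.65
  [3→7]: (637.1+599.1)/2 × 4 = 2472.4
  [7→8.5]: (599.1+540.5)/2 × 1.5 = 854.7
  [8.5→9.5]: (540.5+500.9)/2 × 1 = 520.7
  [9.5→11.5]: (500.9+426.2)/2 × 2 = 927.1
  [11.5→12.5]: (426.2+392.1)/2 × 1 = 409.15
  Sum = 6139.7 ng/mL·h

AUC = 6140 ng/mL·h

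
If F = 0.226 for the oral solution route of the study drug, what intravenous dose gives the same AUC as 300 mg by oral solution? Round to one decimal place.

D_iv = 67.8 mg

Systemic exposure from an extravascular dose = F × D_ev, so the equivalent IV dose is F × D_ev.
D_iv = F × D_ev = 0.226 × 300 = 67.8 mg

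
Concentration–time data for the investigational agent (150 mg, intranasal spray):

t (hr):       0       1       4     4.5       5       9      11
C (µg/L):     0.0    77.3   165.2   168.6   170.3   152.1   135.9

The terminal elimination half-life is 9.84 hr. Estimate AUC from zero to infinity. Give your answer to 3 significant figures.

AUC = 3430 µg/L·hr

Trapezoidal AUC_0→11:
  [0→1]: (0.0+77.3)/2 × 1 = 38.65
  [1→4]: (77.3+165.2)/2 × 3 = 363.75
  [4→4.5]: (165.2+168.6)/2 × 0.5 = 83.45
  [4.5→5]: (168.6+170.3)/2 × 0.5 = 84.725
  [5→9]: (170.3+152.1)/2 × 4 = 644.8
  [9→11]: (152.1+135.9)/2 × 2 = 288.0
  Sum = 1503.375 µg/L·hr
k_e = ln2 / t½ = 0.693147 / 9.84 = 0.0704 hr^-1
Extrapolated tail: C_last / k_e = 135.9 / 0.0704 = 1930.398
AUC_0→∞ = 1503.375 + 1930.398 = 3433.773 µg/L·hr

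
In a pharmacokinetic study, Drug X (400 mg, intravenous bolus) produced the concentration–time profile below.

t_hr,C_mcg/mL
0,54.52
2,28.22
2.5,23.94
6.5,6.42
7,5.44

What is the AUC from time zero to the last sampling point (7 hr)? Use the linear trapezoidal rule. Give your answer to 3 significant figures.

Trapezoidal AUC_0→7:
  [0→2]: (54.52+28.22)/2 × 2 = 82.74
  [2→2.5]: (28.22+23.94)/2 × 0.5 = 13.04
  [2.5→6.5]: (23.94+6.42)/2 × 4 = 60.72
  [6.5→7]: (6.42+5.44)/2 × 0.5 = 2.965
  Sum = 159.465 mcg/mL·hr

AUC = 159 mcg/mL·hr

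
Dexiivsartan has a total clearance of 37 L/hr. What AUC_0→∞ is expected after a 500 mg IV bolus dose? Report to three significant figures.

AUC = 13.5 mg/L·hr

AUC_0→∞ = Dose_iv / CL
        = 500 / 37 = 13.5135 mg/L·hr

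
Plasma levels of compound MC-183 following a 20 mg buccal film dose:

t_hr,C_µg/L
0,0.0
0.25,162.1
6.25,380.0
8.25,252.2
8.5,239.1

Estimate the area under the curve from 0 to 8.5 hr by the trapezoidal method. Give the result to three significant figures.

AUC = 2340 µg/L·hr

Trapezoidal AUC_0→8.5:
  [0→0.25]: (0.0+162.1)/2 × 0.25 = 20.2625
  [0.25→6.25]: (162.1+380.0)/2 × 6 = 1626.3
  [6.25→8.25]: (380.0+252.2)/2 × 2 = 632.2
  [8.25→8.5]: (252.2+239.1)/2 × 0.25 = 61.4125
  Sum = 2340.175 µg/L·hr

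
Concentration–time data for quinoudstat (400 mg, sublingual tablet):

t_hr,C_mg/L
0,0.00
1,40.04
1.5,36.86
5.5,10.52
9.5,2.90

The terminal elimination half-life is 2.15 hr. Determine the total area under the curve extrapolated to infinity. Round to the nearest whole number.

Trapezoidal AUC_0→9.5:
  [0→1]: (0.00+40.04)/2 × 1 = 20.02
  [1→1.5]: (40.04+36.86)/2 × 0.5 = 19.225
  [1.5→5.5]: (36.86+10.52)/2 × 4 = 94.76
  [5.5→9.5]: (10.52+2.90)/2 × 4 = 26.84
  Sum = 160.845 mg/L·hr
k_e = ln2 / t½ = 0.693147 / 2.15 = 0.3224 hr^-1
Extrapolated tail: C_last / k_e = 2.90 / 0.3224 = 8.995
AUC_0→∞ = 160.845 + 8.995 = 169.84 mg/L·hr

AUC = 170 mg/L·hr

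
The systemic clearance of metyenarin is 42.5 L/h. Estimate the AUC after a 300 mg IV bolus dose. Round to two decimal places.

AUC_0→∞ = Dose_iv / CL
        = 300 / 42.5 = 7.05882 mg/L·h

AUC = 7.06 mg/L·h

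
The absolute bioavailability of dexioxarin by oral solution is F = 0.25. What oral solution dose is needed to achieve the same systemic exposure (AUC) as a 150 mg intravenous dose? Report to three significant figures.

For equal systemic exposure: F × D_ev = D_iv
D_ev = D_iv / F = 150 / 0.25 = 600 mg

D_oral = 600 mg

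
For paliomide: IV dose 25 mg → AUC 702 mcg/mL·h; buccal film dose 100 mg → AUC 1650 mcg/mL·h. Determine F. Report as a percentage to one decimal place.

F = 58.8%

F = (AUC_ev / D_ev) / (AUC_iv / D_iv)
  = (1650/100) / (702/25)
  = 16.5 / 28.08 = 0.5876
  = 58.76%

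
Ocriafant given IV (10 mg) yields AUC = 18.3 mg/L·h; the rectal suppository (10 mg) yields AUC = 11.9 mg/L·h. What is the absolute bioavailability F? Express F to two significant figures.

F = 0.65

F = (AUC_ev / D_ev) / (AUC_iv / D_iv)
  = (11.9/10) / (18.3/10)
  = 1.19 / 1.83 = 0.6503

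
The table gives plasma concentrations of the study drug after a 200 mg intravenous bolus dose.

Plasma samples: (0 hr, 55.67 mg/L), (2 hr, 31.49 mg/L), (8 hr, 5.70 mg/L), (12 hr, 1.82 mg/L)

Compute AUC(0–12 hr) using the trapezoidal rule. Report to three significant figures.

Trapezoidal AUC_0→12:
  [0→2]: (55.67+31.49)/2 × 2 = 87.16
  [2→8]: (31.49+5.70)/2 × 6 = 111.57
  [8→12]: (5.70+1.82)/2 × 4 = 15.04
  Sum = 213.77 mg/L·hr

AUC = 214 mg/L·hr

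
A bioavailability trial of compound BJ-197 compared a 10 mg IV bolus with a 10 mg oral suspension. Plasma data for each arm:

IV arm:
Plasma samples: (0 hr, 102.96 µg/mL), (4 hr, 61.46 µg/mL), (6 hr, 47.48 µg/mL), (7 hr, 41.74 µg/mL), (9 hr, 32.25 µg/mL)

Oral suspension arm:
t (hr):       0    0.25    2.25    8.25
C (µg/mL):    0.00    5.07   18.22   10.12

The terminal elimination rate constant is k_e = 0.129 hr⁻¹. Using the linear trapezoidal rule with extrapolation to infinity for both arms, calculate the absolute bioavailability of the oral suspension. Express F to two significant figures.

Trapezoidal AUC_0→9 (IV):
  [0→4]: (102.96+61.46)/2 × 4 = 328.84
  [4→6]: (61.46+47.48)/2 × 2 = 108.94
  [6→7]: (47.48+41.74)/2 × 1 = 44.61
  [7→9]: (41.74+32.25)/2 × 2 = 73.99
  Sum = 556.38 µg/mL·hr
IV tail: 32.25/0.129 = 250.000; AUC_iv,0→∞ = 556.38 + 250.000 = 806.38 µg/mL·hr
Trapezoidal AUC_0→8.25 (oral suspension):
  [0→0.25]: (0.00+5.07)/2 × 0.25 = 0.63375
  [0.25→2.25]: (5.07+18.22)/2 × 2 = 23.29
  [2.25→8.25]: (18.22+10.12)/2 × 6 = 85.02
  Sum = 108.94375 µg/mL·hr
oral suspension tail: 10.12/0.129 = 78.450; AUC_ev,0→∞ = 108.94375 + 78.450 = 187.39375 µg/mL·hr
F = (AUC_ev/D_ev)/(AUC_iv/D_iv) = (187.39375/10)/(806.38/10) = 18.739375/80.638 = 0.2324

F = 0.23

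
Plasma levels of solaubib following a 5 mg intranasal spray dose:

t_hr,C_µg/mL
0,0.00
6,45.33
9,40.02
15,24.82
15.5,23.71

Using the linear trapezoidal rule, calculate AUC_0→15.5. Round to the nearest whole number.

Trapezoidal AUC_0→15.5:
  [0→6]: (0.00+45.33)/2 × 6 = 135.99
  [6→9]: (45.33+40.02)/2 × 3 = 128.025
  [9→15]: (40.02+24.82)/2 × 6 = 194.52
  [15→15.5]: (24.82+23.71)/2 × 0.5 = 12.1325
  Sum = 470.6675 µg/mL·hr

AUC = 471 µg/mL·hr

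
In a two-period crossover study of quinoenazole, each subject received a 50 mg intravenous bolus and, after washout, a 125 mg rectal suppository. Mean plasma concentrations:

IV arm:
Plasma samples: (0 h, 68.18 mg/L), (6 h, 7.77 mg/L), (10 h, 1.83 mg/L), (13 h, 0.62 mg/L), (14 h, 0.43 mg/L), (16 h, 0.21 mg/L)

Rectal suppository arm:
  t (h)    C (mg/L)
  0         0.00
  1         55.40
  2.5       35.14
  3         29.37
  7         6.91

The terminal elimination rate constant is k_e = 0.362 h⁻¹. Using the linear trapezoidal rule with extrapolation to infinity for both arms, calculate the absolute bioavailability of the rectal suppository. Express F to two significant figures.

Trapezoidal AUC_0→16 (IV):
  [0→6]: (68.18+7.77)/2 × 6 = 227.85
  [6→10]: (7.77+1.83)/2 × 4 = 19.2
  [10→13]: (1.83+0.62)/2 × 3 = 3.675
  [13→14]: (0.62+0.43)/2 × 1 = 0.525
  [14→16]: (0.43+0.21)/2 × 2 = 0.64
  Sum = 251.89 mg/L·h
IV tail: 0.21/0.362 = 0.580; AUC_iv,0→∞ = 251.89 + 0.580 = 252.47 mg/L·h
Trapezoidal AUC_0→7 (rectal suppository):
  [0→1]: (0.00+55.40)/2 × 1 = 27.7
  [1→2.5]: (55.40+35.14)/2 × 1.5 = 67.905
  [2.5→3]: (35.14+29.37)/2 × 0.5 = 16.1275
  [3→7]: (29.37+6.91)/2 × 4 = 72.56
  Sum = 184.2925 mg/L·h
rectal suppository tail: 6.91/0.362 = 19.088; AUC_ev,0→∞ = 184.2925 + 19.088 = 203.3805 mg/L·h
F = (AUC_ev/D_ev)/(AUC_iv/D_iv) = (203.3805/125)/(252.47/50) = 1.627044/5.0494 = 0.3222

F = 0.32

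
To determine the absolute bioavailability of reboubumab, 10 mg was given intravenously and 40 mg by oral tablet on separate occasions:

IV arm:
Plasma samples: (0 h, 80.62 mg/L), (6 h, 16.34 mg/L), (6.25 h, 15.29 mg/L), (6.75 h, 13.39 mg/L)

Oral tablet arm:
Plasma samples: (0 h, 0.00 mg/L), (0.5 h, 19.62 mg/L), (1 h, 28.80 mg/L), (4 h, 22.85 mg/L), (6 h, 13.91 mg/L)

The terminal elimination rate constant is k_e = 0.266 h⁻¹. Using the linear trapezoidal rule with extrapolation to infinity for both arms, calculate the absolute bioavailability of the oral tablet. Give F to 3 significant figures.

Trapezoidal AUC_0→6.75 (IV):
  [0→6]: (80.62+16.34)/2 × 6 = 290.88
  [6→6.25]: (16.34+15.29)/2 × 0.25 = 3.95375
  [6.25→6.75]: (15.29+13.39)/2 × 0.5 = 7.17
  Sum = 302.00375 mg/L·h
IV tail: 13.39/0.266 = 50.338; AUC_iv,0→∞ = 302.00375 + 50.338 = 352.34175 mg/L·h
Trapezoidal AUC_0→6 (oral tablet):
  [0→0.5]: (0.00+19.62)/2 × 0.5 = 4.905
  [0.5→1]: (19.62+28.80)/2 × 0.5 = 12.105
  [1→4]: (28.80+22.85)/2 × 3 = 77.475
  [4→6]: (22.85+13.91)/2 × 2 = 36.76
  Sum = 131.245 mg/L·h
oral tablet tail: 13.91/0.266 = 52.293; AUC_ev,0→∞ = 131.245 + 52.293 = 183.538 mg/L·h
F = (AUC_ev/D_ev)/(AUC_iv/D_iv) = (183.538/40)/(352.34175/10) = 4.58845/35.234175 = 0.1302

F = 0.130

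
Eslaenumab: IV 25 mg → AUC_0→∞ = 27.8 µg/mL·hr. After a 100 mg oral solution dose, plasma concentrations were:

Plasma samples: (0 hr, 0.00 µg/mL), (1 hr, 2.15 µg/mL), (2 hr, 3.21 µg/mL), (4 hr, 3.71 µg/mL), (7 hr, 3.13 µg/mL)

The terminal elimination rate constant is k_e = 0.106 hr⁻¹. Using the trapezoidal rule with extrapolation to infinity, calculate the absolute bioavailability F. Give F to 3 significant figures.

F = 0.454

Trapezoidal AUC_0→7 (oral solution):
  [0→1]: (0.00+2.15)/2 × 1 = 1.075
  [1→2]: (2.15+3.21)/2 × 1 = 2.68
  [2→4]: (3.21+3.71)/2 × 2 = 6.92
  [4→7]: (3.71+3.13)/2 × 3 = 10.26
  Sum = 20.935 µg/mL·hr
Tail: C_last/k_e = 3.13/0.106 = 29.528
AUC_0→∞ (oral solution) = 20.935 + 29.528 = 50.463 µg/mL·hr
F = (AUC_ev/D_ev)/(AUC_iv/D_iv) = (50.463/100)/(27.8/25) = 0.50463/1.112 = 0.4538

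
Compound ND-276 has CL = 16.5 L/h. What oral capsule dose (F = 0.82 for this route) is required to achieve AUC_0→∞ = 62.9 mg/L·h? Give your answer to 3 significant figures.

Dose = CL × AUC_0→∞ / F
     = 16.5 × 62.9 / 0.82 = 1265.67 mg

Dose = 1270 mg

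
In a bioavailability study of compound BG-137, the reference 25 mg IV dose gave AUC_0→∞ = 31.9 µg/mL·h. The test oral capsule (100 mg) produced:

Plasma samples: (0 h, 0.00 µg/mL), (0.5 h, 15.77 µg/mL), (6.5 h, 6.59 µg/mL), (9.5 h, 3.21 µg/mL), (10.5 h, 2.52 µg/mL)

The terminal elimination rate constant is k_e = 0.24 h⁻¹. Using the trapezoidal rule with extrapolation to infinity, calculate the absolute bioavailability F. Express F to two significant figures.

Trapezoidal AUC_0→10.5 (oral capsule):
  [0→0.5]: (0.00+15.77)/2 × 0.5 = 3.9425
  [0.5→6.5]: (15.77+6.59)/2 × 6 = 67.08
  [6.5→9.5]: (6.59+3.21)/2 × 3 = 14.7
  [9.5→10.5]: (3.21+2.52)/2 × 1 = 2.865
  Sum = 88.5875 µg/mL·h
Tail: C_last/k_e = 2.52/0.24 = 10.500
AUC_0→∞ (oral capsule) = 88.5875 + 10.500 = 99.0875 µg/mL·h
F = (AUC_ev/D_ev)/(AUC_iv/D_iv) = (99.0875/100)/(31.9/25) = 0.990875/1.276 = 0.7765

F = 0.78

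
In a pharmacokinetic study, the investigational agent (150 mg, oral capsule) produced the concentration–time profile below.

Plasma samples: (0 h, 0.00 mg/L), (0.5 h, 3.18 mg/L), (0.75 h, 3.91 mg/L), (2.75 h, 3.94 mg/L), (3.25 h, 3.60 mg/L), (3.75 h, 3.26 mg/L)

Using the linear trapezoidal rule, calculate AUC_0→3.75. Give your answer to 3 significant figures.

AUC = 13.1 mg/L·h

Trapezoidal AUC_0→3.75:
  [0→0.5]: (0.00+3.18)/2 × 0.5 = 0.795
  [0.5→0.75]: (3.18+3.91)/2 × 0.25 = 0.88625
  [0.75→2.75]: (3.91+3.94)/2 × 2 = 7.85
  [2.75→3.25]: (3.94+3.60)/2 × 0.5 = 1.885
  [3.25→3.75]: (3.60+3.26)/2 × 0.5 = 1.715
  Sum = 13.13125 mg/L·h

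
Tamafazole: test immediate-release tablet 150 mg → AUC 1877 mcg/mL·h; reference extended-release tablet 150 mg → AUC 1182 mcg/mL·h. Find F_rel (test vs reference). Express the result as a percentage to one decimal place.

F_rel = 158.8%

F_rel = (AUC_test/D_test) / (AUC_ref/D_ref)
      = (1877/150) / (1182/150)
      = 12.5133 / 7.88 = 1.5880 = 158.80%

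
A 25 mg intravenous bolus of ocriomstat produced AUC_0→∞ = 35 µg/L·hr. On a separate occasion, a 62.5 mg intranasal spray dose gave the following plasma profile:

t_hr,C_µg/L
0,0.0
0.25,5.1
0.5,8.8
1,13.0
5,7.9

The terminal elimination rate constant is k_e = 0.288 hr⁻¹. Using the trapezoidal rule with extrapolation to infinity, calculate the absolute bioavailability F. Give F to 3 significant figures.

Trapezoidal AUC_0→5 (intranasal spray):
  [0→0.25]: (0.0+5.1)/2 × 0.25 = 0.6375
  [0.25→0.5]: (5.1+8.8)/2 × 0.25 = 1.7375
  [0.5→1]: (8.8+13.0)/2 × 0.5 = 5.45
  [1→5]: (13.0+7.9)/2 × 4 = 41.8
  Sum = 49.625 µg/L·hr
Tail: C_last/k_e = 7.9/0.288 = 27.431
AUC_0→∞ (intranasal spray) = 49.625 + 27.431 = 77.056 µg/L·hr
F = (AUC_ev/D_ev)/(AUC_iv/D_iv) = (77.056/62.5)/(35/25) = 1.232896/1.4 = 0.8806

F = 0.881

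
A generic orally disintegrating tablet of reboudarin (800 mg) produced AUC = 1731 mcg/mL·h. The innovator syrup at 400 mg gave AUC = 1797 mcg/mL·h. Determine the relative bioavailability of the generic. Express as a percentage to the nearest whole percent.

F_rel = (AUC_test/D_test) / (AUC_ref/D_ref)
      = (1731/800) / (1797/400)
      = 2.16375 / 4.4925 = 0.4816 = 48.16%

F_rel = 48%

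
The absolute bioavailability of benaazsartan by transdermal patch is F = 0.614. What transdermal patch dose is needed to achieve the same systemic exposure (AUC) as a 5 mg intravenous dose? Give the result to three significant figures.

D_transdermal = 8.14 mg

For equal systemic exposure: F × D_ev = D_iv
D_ev = D_iv / F = 5 / 0.614 = 8.14332 mg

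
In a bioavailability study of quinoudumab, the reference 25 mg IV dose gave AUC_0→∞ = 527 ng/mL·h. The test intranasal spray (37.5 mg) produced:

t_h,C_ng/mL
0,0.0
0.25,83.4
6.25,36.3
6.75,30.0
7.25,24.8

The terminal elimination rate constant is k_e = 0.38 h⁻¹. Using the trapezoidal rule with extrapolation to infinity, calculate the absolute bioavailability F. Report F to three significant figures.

Trapezoidal AUC_0→7.25 (intranasal spray):
  [0→0.25]: (0.0+83.4)/2 × 0.25 = 10.425
  [0.25→6.25]: (83.4+36.3)/2 × 6 = 359.1
  [6.25→6.75]: (36.3+30.0)/2 × 0.5 = 16.575
  [6.75→7.25]: (30.0+24.8)/2 × 0.5 = 13.7
  Sum = 399.8 ng/mL·h
Tail: C_last/k_e = 24.8/0.38 = 65.263
AUC_0→∞ (intranasal spray) = 399.8 + 65.263 = 465.063 ng/mL·h
F = (AUC_ev/D_ev)/(AUC_iv/D_iv) = (465.063/37.5)/(527/25) = 12.40168/21.08 = 0.5883

F = 0.588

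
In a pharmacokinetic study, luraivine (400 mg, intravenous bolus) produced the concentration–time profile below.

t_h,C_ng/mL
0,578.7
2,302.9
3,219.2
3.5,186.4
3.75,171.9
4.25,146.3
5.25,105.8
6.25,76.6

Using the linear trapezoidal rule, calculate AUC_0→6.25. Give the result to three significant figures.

AUC = 1590 ng/mL·h

Trapezoidal AUC_0→6.25:
  [0→2]: (578.7+302.9)/2 × 2 = 881.6
  [2→3]: (302.9+219.2)/2 × 1 = 261.05
  [3→3.5]: (219.2+186.4)/2 × 0.5 = 101.4
  [3.5→3.75]: (186.4+171.9)/2 × 0.25 = 44.7875
  [3.75→4.25]: (171.9+146.3)/2 × 0.5 = 79.55
  [4.25→5.25]: (146.3+105.8)/2 × 1 = 126.05
  [5.25→6.25]: (105.8+76.6)/2 × 1 = 91.2
  Sum = 1585.6375 ng/mL·h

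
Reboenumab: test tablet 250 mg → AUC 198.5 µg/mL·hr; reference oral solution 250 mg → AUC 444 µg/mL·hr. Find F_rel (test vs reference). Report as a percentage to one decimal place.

F_rel = 44.7%

F_rel = (AUC_test/D_test) / (AUC_ref/D_ref)
      = (198.5/250) / (444/250)
      = 0.794 / 1.776 = 0.4471 = 44.71%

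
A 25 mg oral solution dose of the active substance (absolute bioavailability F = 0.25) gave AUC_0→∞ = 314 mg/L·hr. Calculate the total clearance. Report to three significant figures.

CL = 0.0199 L/hr

CL = F × Dose / AUC_0→∞
   = 0.25 × 25 / 314 = 0.0199045 L/hr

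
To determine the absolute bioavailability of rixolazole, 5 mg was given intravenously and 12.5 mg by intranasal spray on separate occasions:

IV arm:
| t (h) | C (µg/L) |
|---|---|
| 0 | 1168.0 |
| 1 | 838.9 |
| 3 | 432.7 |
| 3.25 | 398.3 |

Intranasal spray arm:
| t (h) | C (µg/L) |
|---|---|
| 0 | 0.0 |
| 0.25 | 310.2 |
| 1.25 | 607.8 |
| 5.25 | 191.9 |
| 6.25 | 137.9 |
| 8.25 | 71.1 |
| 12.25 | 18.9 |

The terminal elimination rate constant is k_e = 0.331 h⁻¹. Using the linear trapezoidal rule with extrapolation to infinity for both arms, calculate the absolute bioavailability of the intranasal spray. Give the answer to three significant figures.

Trapezoidal AUC_0→3.25 (IV):
  [0→1]: (1168.0+838.9)/2 × 1 = 1003.45
  [1→3]: (838.9+432.7)/2 × 2 = 1271.6
  [3→3.25]: (432.7+398.3)/2 × 0.25 = 103.875
  Sum = 2378.925 µg/L·h
IV tail: 398.3/0.331 = 1203.323; AUC_iv,0→∞ = 2378.925 + 1203.323 = 3582.248 µg/L·h
Trapezoidal AUC_0→12.25 (intranasal spray):
  [0→0.25]: (0.0+310.2)/2 × 0.25 = 38.775
  [0.25→1.25]: (310.2+607.8)/2 × 1 = 459.0
  [1.25→5.25]: (607.8+191.9)/2 × 4 = 1599.4
  [5.25→6.25]: (191.9+137.9)/2 × 1 = 164.9
  [6.25→8.25]: (137.9+71.1)/2 × 2 = 209.0
  [8.25→12.25]: (71.1+18.9)/2 × 4 = 180.0
  Sum = 2651.075 µg/L·h
intranasal spray tail: 18.9/0.331 = 57.100; AUC_ev,0→∞ = 2651.075 + 57.100 = 2708.175 µg/L·h
F = (AUC_ev/D_ev)/(AUC_iv/D_iv) = (2708.175/12.5)/(3582.248/5) = 216.654/716.4496 = 0.3024

F = 0.302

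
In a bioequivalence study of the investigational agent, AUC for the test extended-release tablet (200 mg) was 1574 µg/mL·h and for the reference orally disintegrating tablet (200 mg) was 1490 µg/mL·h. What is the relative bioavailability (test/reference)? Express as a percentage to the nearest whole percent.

F_rel = 106%

F_rel = (AUC_test/D_test) / (AUC_ref/D_ref)
      = (1574/200) / (1490/200)
      = 7.87 / 7.45 = 1.0564 = 105.64%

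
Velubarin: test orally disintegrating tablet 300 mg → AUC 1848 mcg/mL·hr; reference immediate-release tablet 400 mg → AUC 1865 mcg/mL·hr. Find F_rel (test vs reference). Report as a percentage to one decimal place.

F_rel = 132.1%

F_rel = (AUC_test/D_test) / (AUC_ref/D_ref)
      = (1848/300) / (1865/400)
      = 6.16 / 4.6625 = 1.3212 = 132.12%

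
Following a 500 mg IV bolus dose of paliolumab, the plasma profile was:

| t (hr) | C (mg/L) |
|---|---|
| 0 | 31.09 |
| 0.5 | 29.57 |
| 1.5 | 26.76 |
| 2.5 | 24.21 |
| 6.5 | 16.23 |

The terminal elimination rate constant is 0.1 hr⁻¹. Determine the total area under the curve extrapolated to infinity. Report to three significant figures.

Trapezoidal AUC_0→6.5:
  [0→0.5]: (31.09+29.57)/2 × 0.5 = 15.165
  [0.5→1.5]: (29.57+26.76)/2 × 1 = 28.165
  [1.5→2.5]: (26.76+24.21)/2 × 1 = 25.485
  [2.5→6.5]: (24.21+16.23)/2 × 4 = 80.88
  Sum = 149.695 mg/L·hr
Extrapolated tail: C_last / k_e = 16.23 / 0.1 = 162.300
AUC_0→∞ = 149.695 + 162.300 = 311.995 mg/L·hr

AUC = 312 mg/L·hr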